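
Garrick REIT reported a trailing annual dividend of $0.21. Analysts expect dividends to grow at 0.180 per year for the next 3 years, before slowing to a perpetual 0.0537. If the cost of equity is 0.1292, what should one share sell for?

$4.03

Two-stage DDM. Project D₁…D_3 at 0.18, terminal growth 0.0537, discount at r = 0.1292.
D_1 = 0.2478
D_2 = 0.2924
D_3 = 0.3450
Terminal value at t=3: TV = D_4/(r−g) = 0.3636/(0.1292−0.0537) = 4.8154
P₀ = 0.2478/(1+0.1292)^1 + 0.2924/(1+0.1292)^2 + 0.3450/(1+0.1292)^3 + 4.8154/(1+0.1292)^3 = 4.0328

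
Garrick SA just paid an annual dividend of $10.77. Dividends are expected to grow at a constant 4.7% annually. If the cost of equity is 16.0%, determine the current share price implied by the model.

$99.79

Gordon growth model: P₀ = D₁/(r − g). D₁ = 10.77 × (1 + 0.047) = 11.2762.
P₀ = 11.2762 / (0.16 − 0.047) = 11.2762 / 0.113 = 99.7893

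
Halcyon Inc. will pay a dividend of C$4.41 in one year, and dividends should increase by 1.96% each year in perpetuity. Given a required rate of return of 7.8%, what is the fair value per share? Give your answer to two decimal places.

Gordon growth model: P₀ = D₁/(r − g), with D₁ = 4.41 given directly.
P₀ = 4.4100 / (0.078 − 0.0196) = 4.4100 / 0.0584 = 75.5137

C$75.51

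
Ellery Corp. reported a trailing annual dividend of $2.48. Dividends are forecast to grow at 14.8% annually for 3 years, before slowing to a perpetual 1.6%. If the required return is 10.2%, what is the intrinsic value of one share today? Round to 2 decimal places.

Two-stage DDM. Project D₁…D_3 at 0.148, terminal growth 0.016, discount at r = 0.102.
D_1 = 2.8470
D_2 = 3.2684
D_3 = 3.7521
Terminal value at t=3: TV = D_4/(r−g) = 3.8122/(0.102−0.016) = 44.3274
P₀ = 2.8470/(1+0.102)^1 + 3.2684/(1+0.102)^2 + 3.7521/(1+0.102)^3 + 44.3274/(1+0.102)^3 = 41.2014

$41.20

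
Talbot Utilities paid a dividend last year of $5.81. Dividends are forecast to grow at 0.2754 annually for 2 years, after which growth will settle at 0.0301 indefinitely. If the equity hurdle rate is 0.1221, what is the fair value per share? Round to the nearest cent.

$98.15

Two-stage DDM. Project D₁…D_2 at 0.2754, terminal growth 0.0301, discount at r = 0.1221.
D_1 = 7.4101
D_2 = 9.4508
Terminal value at t=2: TV = D_3/(r−g) = 9.7353/(0.1221−0.0301) = 105.8182
P₀ = 7.4101/(1+0.1221)^1 + 9.4508/(1+0.1221)^2 + 105.8182/(1+0.1221)^2 = 98.1519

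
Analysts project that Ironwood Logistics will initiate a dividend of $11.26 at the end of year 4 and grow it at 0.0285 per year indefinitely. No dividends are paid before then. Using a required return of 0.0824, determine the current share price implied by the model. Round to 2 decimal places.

$164.74

Deferred-dividend DDM. At t=3 the remaining stream is a growing perpetuity with first payment D_4 = 11.26.
V_3 = D_4/(r−g) = 11.26/(0.0824−0.0285) = 208.9054
P₀ = V_3/(1+r)^3 = 208.9054/(1+0.0824)^3 = 164.7351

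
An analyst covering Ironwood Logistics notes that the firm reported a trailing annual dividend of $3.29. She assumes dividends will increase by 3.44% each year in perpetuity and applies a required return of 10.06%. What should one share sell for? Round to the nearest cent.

$51.41

Gordon growth model: P₀ = D₁/(r − g). D₁ = 3.29 × (1 + 0.0344) = 3.4032.
P₀ = 3.4032 / (0.1006 − 0.0344) = 3.4032 / 0.0662 = 51.4075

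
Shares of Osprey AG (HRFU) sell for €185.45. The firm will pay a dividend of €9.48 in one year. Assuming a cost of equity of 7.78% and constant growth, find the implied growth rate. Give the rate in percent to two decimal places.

2.67%

From P₀ = D₁/(r − g), the implied growth is g = r − D₁/P₀.
g = 0.0778 − 9.48/185.45 = 0.0778 − 0.05112 = 0.02668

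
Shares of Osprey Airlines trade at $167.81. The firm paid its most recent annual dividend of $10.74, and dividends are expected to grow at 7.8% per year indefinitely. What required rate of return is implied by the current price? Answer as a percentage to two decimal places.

Rearranging the constant-growth DDM: r = D₁/P₀ + g.
D₁ = 10.74 × (1 + 0.078) = 11.5777.
r = 11.5777 / 167.81 + 0.078 = 0.06899 + 0.078 = 0.14699

14.70%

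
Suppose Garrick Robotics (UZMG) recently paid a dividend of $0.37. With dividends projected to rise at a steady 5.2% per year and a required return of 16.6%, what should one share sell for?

$3.41

Gordon growth model: P₀ = D₁/(r − g). D₁ = 0.37 × (1 + 0.052) = 0.3892.
P₀ = 0.3892 / (0.166 − 0.052) = 0.3892 / 0.114 = 3.4144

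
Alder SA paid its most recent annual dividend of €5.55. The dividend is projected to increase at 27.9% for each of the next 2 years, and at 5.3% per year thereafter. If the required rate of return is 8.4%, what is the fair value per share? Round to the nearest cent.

€276.72

Two-stage DDM. Project D₁…D_2 at 0.279, terminal growth 0.053, discount at r = 0.084.
D_1 = 7.0984
D_2 = 9.0789
Terminal value at t=2: TV = D_3/(r−g) = 9.5601/(0.084−0.053) = 308.3903
P₀ = 7.0984/(1+0.084)^1 + 9.0789/(1+0.084)^2 + 308.3903/(1+0.084)^2 = 276.7221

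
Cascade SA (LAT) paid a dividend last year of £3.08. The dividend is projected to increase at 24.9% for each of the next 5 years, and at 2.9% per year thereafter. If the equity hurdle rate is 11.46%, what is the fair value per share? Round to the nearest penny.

£87.37

Two-stage DDM. Project D₁…D_5 at 0.249, terminal growth 0.029, discount at r = 0.1146.
D_1 = 3.8469
D_2 = 4.8048
D_3 = 6.0012
D_4 = 7.4955
D_5 = 9.3619
Terminal value at t=5: TV = D_6/(r−g) = 9.6334/(0.1146−0.029) = 112.5394
P₀ = 3.8469/(1+0.1146)^1 + 4.8048/(1+0.1146)^2 + 6.0012/(1+0.1146)^3 + 7.4955/(1+0.1146)^4 + 9.3619/(1+0.1146)^5 + 112.5394/(1+0.1146)^5 = 87.3713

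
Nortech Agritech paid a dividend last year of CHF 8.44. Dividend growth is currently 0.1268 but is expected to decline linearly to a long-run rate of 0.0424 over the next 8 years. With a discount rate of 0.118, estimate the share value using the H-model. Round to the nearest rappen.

H-model: P₀ = D₀[(1+g_L) + H(g_S−g_L)]/(r−g_L), with H = 8/2 = 4.
P₀ = 8.44 × [(1+0.0424) + 4×(0.1268−0.0424)] / (0.118−0.0424)
   = 8.44 × 1.3800 / 0.0756 = 154.0635

CHF 154.06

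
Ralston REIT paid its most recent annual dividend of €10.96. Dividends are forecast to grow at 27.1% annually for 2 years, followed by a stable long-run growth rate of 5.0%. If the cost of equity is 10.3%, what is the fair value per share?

Two-stage DDM. Project D₁…D_2 at 0.271, terminal growth 0.05, discount at r = 0.103.
D_1 = 13.9302
D_2 = 17.7052
Terminal value at t=2: TV = D_3/(r−g) = 18.5905/(0.103−0.05) = 350.7641
P₀ = 13.9302/(1+0.103)^1 + 17.7052/(1+0.103)^2 + 350.7641/(1+0.103)^2 = 315.4952

€315.50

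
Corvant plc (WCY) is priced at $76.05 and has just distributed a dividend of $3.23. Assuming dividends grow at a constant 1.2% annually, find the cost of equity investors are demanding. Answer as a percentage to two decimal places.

5.50%

Rearranging the constant-growth DDM: r = D₁/P₀ + g.
D₁ = 3.23 × (1 + 0.012) = 3.2688.
r = 3.2688 / 76.05 + 0.012 = 0.04298 + 0.012 = 0.05498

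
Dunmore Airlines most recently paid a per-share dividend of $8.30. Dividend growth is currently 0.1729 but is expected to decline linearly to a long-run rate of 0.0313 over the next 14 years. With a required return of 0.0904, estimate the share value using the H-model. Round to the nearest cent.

$284.04

H-model: P₀ = D₀[(1+g_L) + H(g_S−g_L)]/(r−g_L), with H = 14/2 = 7.
P₀ = 8.30 × [(1+0.0313) + 7×(0.1729−0.0313)] / (0.0904−0.0313)
   = 8.30 × 2.0225 / 0.0591 = 284.0398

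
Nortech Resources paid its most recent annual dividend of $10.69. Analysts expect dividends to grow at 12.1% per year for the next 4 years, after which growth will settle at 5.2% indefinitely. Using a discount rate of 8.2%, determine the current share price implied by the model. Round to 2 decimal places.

Two-stage DDM. Project D₁…D_4 at 0.121, terminal growth 0.052, discount at r = 0.082.
D_1 = 11.9835
D_2 = 13.4335
D_3 = 15.0589
D_4 = 16.8811
Terminal value at t=4: TV = D_5/(r−g) = 17.7589/(0.082−0.052) = 591.9631
P₀ = 11.9835/(1+0.082)^1 + 13.4335/(1+0.082)^2 + 15.0589/(1+0.082)^3 + 16.8811/(1+0.082)^4 + 591.9631/(1+0.082)^4 = 478.6569

$478.66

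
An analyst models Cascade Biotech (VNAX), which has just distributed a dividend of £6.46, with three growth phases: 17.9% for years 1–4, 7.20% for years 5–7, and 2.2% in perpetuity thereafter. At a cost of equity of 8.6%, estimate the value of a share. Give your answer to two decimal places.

£195.93

Three-stage DDM. Project D₁…D_7; terminal Gordon value at t=7 with g = 0.022; discount at r = 0.086.
D_1 = 7.6163
D_2 = 8.9797
D_3 = 10.5870
D_4 = 12.4821
D_5 = 13.3808
D_6 = 14.3442
D_7 = 15.3770
TV_7 = 15.7153/(0.086−0.022) = 245.5517
P₀ = Σ Dₜ/(1+r)ᵗ + TV_7/(1+r)^7 = 195.9262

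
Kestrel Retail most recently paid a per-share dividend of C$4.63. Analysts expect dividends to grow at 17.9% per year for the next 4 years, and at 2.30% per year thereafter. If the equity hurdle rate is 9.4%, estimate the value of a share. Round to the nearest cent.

C$112.40

Two-stage DDM. Project D₁…D_4 at 0.179, terminal growth 0.023, discount at r = 0.094.
D_1 = 5.4588
D_2 = 6.4359
D_3 = 7.5879
D_4 = 8.9462
Terminal value at t=4: TV = D_5/(r−g) = 9.1519/(0.094−0.023) = 128.9002
P₀ = 5.4588/(1+0.094)^1 + 6.4359/(1+0.094)^2 + 7.5879/(1+0.094)^3 + 8.9462/(1+0.094)^4 + 128.9002/(1+0.094)^4 = 112.3958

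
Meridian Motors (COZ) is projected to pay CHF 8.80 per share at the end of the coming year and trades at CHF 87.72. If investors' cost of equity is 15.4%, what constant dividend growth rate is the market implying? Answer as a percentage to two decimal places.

From P₀ = D₁/(r − g), the implied growth is g = r − D₁/P₀.
g = 0.154 − 8.80/87.72 = 0.154 − 0.10032 = 0.05368

5.37%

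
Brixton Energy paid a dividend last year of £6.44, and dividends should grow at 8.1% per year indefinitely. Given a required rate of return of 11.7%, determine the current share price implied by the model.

Gordon growth model: P₀ = D₁/(r − g). D₁ = 6.44 × (1 + 0.081) = 6.9616.
P₀ = 6.9616 / (0.117 − 0.081) = 6.9616 / 0.036 = 193.3789

£193.38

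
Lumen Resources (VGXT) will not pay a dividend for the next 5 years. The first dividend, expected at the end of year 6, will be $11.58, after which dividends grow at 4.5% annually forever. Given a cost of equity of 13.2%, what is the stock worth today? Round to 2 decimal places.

Deferred-dividend DDM. At t=5 the remaining stream is a growing perpetuity with first payment D_6 = 11.58.
V_5 = D_6/(r−g) = 11.58/(0.132−0.045) = 133.1034
P₀ = V_5/(1+r)^5 = 133.1034/(1+0.132)^5 = 71.6073

$71.61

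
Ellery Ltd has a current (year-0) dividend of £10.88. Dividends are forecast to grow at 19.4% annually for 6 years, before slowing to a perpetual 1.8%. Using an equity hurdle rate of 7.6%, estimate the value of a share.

Two-stage DDM. Project D₁…D_6 at 0.194, terminal growth 0.018, discount at r = 0.076.
D_1 = 12.9907
D_2 = 15.5109
D_3 = 18.5200
D_4 = 22.1129
D_5 = 26.4028
D_6 = 31.5250
Terminal value at t=6: TV = D_7/(r−g) = 32.0924/(0.076−0.018) = 553.3178
P₀ = 12.9907/(1+0.076)^1 + 15.5109/(1+0.076)^2 + 18.5200/(1+0.076)^3 + 22.1129/(1+0.076)^4 + 26.4028/(1+0.076)^5 + 31.5250/(1+0.076)^6 + 553.3178/(1+0.076)^6 = 451.9866

£451.99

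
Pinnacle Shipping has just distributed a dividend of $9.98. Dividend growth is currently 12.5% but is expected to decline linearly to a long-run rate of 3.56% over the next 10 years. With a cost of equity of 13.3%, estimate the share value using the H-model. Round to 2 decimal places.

H-model: P₀ = D₀[(1+g_L) + H(g_S−g_L)]/(r−g_L), with H = 10/2 = 5.
P₀ = 9.98 × [(1+0.0356) + 5×(0.125−0.0356)] / (0.133−0.0356)
   = 9.98 × 1.4826 / 0.0974 = 151.9132

$151.91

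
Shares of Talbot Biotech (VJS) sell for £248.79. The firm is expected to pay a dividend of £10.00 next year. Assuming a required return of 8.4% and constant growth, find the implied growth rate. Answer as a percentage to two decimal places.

From P₀ = D₁/(r − g), the implied growth is g = r − D₁/P₀.
g = 0.084 − 10.00/248.79 = 0.084 − 0.04019 = 0.04381

4.38%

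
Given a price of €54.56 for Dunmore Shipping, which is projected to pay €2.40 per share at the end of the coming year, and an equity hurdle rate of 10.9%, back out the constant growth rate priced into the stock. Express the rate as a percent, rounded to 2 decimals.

From P₀ = D₁/(r − g), the implied growth is g = r − D₁/P₀.
g = 0.109 − 2.40/54.56 = 0.109 − 0.04399 = 0.06501

6.50%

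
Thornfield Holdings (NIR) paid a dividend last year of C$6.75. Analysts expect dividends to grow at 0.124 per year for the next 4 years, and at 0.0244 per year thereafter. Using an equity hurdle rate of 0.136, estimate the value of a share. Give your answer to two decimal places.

C$85.68

Two-stage DDM. Project D₁…D_4 at 0.124, terminal growth 0.0244, discount at r = 0.136.
D_1 = 7.5870
D_2 = 8.5278
D_3 = 9.5852
D_4 = 10.7738
Terminal value at t=4: TV = D_5/(r−g) = 11.0367/(0.136−0.0244) = 98.8950
P₀ = 7.5870/(1+0.136)^1 + 8.5278/(1+0.136)^2 + 9.5852/(1+0.136)^3 + 10.7738/(1+0.136)^4 + 98.8950/(1+0.136)^4 = 85.6773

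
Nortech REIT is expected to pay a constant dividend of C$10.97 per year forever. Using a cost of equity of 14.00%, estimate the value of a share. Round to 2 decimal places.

C$78.36

Zero-growth DDM (perpetuity): P₀ = D/r = 10.97 / 0.14 = 78.3571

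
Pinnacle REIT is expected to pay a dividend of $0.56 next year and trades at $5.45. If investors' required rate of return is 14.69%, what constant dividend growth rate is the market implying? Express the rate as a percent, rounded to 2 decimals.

4.41%

From P₀ = D₁/(r − g), the implied growth is g = r − D₁/P₀.
g = 0.1469 − 0.56/5.45 = 0.1469 − 0.10275 = 0.04415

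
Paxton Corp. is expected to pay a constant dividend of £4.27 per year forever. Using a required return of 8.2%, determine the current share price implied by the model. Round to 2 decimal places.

£52.07

Zero-growth DDM (perpetuity): P₀ = D/r = 4.27 / 0.082 = 52.0732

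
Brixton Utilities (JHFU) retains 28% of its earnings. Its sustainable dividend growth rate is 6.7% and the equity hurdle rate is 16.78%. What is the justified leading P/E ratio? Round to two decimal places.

7.14

Payout ratio b = 1 − 0.28 = 0.72.
Justified leading P/E = b/(r−g) = 0.72/(0.1678−0.067) = 7.1429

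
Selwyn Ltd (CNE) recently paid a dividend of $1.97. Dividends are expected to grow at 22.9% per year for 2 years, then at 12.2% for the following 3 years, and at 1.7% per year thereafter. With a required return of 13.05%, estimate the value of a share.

$31.74

Three-stage DDM. Project D₁…D_5; terminal Gordon value at t=5 with g = 0.017; discount at r = 0.1305.
D_1 = 2.4211
D_2 = 2.9756
D_3 = 3.3386
D_4 = 3.7459
D_5 = 4.2029
TV_5 = 4.2743/(0.1305−0.017) = 37.6594
P₀ = Σ Dₜ/(1+r)ᵗ + TV_5/(1+r)^5 = 31.7450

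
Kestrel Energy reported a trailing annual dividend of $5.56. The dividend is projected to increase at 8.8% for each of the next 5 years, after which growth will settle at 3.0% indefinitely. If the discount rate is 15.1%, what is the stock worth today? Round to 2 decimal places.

$59.27

Two-stage DDM. Project D₁…D_5 at 0.088, terminal growth 0.03, discount at r = 0.151.
D_1 = 6.0493
D_2 = 6.5816
D_3 = 7.1608
D_4 = 7.7909
D_5 = 8.4766
Terminal value at t=5: TV = D_6/(r−g) = 8.7308/(0.151−0.03) = 72.1558
P₀ = 6.0493/(1+0.151)^1 + 6.5816/(1+0.151)^2 + 7.1608/(1+0.151)^3 + 7.7909/(1+0.151)^4 + 8.4766/(1+0.151)^5 + 72.1558/(1+0.151)^5 = 59.2735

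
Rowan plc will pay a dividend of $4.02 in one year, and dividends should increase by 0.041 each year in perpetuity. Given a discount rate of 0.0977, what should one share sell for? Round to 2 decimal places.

$70.90

Gordon growth model: P₀ = D₁/(r − g), with D₁ = 4.02 given directly.
P₀ = 4.0200 / (0.0977 − 0.041) = 4.0200 / 0.0567 = 70.8995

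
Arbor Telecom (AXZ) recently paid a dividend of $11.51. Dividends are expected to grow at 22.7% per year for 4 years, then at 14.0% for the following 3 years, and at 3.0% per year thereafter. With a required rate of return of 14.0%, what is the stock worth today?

Three-stage DDM. Project D₁…D_7; terminal Gordon value at t=7 with g = 0.03; discount at r = 0.14.
D_1 = 14.1228
D_2 = 17.3286
D_3 = 21.2622
D_4 = 26.0888
D_5 = 29.7412
D_6 = 33.9050
D_7 = 38.6517
TV_7 = 39.8112/(0.14−0.03) = 361.9201
P₀ = Σ Dₜ/(1+r)ᵗ + TV_7/(1+r)^7 = 246.4970

$246.50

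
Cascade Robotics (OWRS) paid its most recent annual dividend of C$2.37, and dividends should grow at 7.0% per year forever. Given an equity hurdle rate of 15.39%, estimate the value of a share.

Gordon growth model: P₀ = D₁/(r − g). D₁ = 2.37 × (1 + 0.07) = 2.5359.
P₀ = 2.5359 / (0.1539 − 0.07) = 2.5359 / 0.0839 = 30.2253

C$30.23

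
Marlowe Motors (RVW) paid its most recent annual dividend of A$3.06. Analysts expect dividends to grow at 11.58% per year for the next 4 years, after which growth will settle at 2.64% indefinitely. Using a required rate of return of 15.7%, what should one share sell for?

A$31.99

Two-stage DDM. Project D₁…D_4 at 0.1158, terminal growth 0.0264, discount at r = 0.157.
D_1 = 3.4143
D_2 = 3.8097
D_3 = 4.2509
D_4 = 4.7431
Terminal value at t=4: TV = D_5/(r−g) = 4.8684/(0.157−0.0264) = 37.2769
P₀ = 3.4143/(1+0.157)^1 + 3.8097/(1+0.157)^2 + 4.2509/(1+0.157)^3 + 4.7431/(1+0.157)^4 + 37.2769/(1+0.157)^4 = 31.9906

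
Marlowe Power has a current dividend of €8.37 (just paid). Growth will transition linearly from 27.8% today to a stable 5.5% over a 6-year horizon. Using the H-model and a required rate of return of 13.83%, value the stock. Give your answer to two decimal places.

€173.23

H-model: P₀ = D₀[(1+g_L) + H(g_S−g_L)]/(r−g_L), with H = 6/2 = 3.
P₀ = 8.37 × [(1+0.055) + 3×(0.278−0.055)] / (0.1383−0.055)
   = 8.37 × 1.7240 / 0.0833 = 173.2279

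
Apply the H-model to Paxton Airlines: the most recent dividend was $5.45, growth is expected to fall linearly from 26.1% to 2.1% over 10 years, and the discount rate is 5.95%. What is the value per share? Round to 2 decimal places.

H-model: P₀ = D₀[(1+g_L) + H(g_S−g_L)]/(r−g_L), with H = 10/2 = 5.
P₀ = 5.45 × [(1+0.021) + 5×(0.261−0.021)] / (0.0595−0.021)
   = 5.45 × 2.2210 / 0.0385 = 314.4013

$314.40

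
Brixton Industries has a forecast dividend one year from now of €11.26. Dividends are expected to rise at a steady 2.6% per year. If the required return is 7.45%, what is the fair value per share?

€232.16

Gordon growth model: P₀ = D₁/(r − g), with D₁ = 11.26 given directly.
P₀ = 11.2600 / (0.0745 − 0.026) = 11.2600 / 0.0485 = 232.1649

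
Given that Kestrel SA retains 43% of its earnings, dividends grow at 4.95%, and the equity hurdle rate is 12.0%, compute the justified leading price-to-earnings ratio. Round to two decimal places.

8.09

Payout ratio b = 1 − 0.43 = 0.57.
Justified leading P/E = b/(r−g) = 0.57/(0.12−0.0495) = 8.0851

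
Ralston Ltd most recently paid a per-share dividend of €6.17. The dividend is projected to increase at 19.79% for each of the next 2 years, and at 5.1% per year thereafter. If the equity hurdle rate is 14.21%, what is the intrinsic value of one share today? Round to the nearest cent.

€91.57

Two-stage DDM. Project D₁…D_2 at 0.1979, terminal growth 0.051, discount at r = 0.1421.
D_1 = 7.3910
D_2 = 8.8537
Terminal value at t=2: TV = D_3/(r−g) = 9.3053/(0.1421−0.051) = 102.1435
P₀ = 7.3910/(1+0.1421)^1 + 8.8537/(1+0.1421)^2 + 102.1435/(1+0.1421)^2 = 91.5664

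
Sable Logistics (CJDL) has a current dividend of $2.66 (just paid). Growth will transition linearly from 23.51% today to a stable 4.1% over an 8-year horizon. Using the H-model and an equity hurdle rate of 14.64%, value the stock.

$45.87

H-model: P₀ = D₀[(1+g_L) + H(g_S−g_L)]/(r−g_L), with H = 8/2 = 4.
P₀ = 2.66 × [(1+0.041) + 4×(0.2351−0.041)] / (0.1464−0.041)
   = 2.66 × 1.8174 / 0.1054 = 45.8661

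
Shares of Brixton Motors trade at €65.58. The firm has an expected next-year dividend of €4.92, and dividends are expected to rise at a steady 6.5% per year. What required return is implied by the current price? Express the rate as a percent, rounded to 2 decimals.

Rearranging the constant-growth DDM: r = D₁/P₀ + g.
r = 4.9200 / 65.58 + 0.065 = 0.07502 + 0.065 = 0.14002

14.00%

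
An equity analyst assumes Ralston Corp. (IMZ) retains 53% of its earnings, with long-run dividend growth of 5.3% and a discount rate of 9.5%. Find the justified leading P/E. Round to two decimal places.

11.19

Payout ratio b = 1 − 0.53 = 0.47.
Justified leading P/E = b/(r−g) = 0.47/(0.095−0.053) = 11.1905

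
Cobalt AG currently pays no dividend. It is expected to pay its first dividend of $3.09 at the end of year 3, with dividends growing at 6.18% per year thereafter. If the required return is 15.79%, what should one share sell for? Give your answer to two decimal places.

$23.98

Deferred-dividend DDM. At t=2 the remaining stream is a growing perpetuity with first payment D_3 = 3.09.
V_2 = D_3/(r−g) = 3.09/(0.1579−0.0618) = 32.1540
P₀ = V_2/(1+r)^2 = 32.1540/(1+0.1579)^2 = 23.9824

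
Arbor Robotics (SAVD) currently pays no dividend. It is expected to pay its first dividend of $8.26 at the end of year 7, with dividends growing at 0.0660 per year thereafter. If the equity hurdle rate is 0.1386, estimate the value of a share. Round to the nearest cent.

$52.22

Deferred-dividend DDM. At t=6 the remaining stream is a growing perpetuity with first payment D_7 = 8.26.
V_6 = D_7/(r−g) = 8.26/(0.1386−0.066) = 113.7741
P₀ = V_6/(1+r)^6 = 113.7741/(1+0.1386)^6 = 52.2175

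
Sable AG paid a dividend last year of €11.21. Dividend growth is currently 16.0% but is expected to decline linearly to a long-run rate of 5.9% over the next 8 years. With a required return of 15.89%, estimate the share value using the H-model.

€164.17

H-model: P₀ = D₀[(1+g_L) + H(g_S−g_L)]/(r−g_L), with H = 8/2 = 4.
P₀ = 11.21 × [(1+0.059) + 4×(0.16−0.059)] / (0.1589−0.059)
   = 11.21 × 1.4630 / 0.0999 = 164.1665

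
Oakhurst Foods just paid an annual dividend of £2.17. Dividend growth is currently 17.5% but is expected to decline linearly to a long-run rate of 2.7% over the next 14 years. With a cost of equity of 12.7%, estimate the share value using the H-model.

H-model: P₀ = D₀[(1+g_L) + H(g_S−g_L)]/(r−g_L), with H = 14/2 = 7.
P₀ = 2.17 × [(1+0.027) + 7×(0.175−0.027)] / (0.127−0.027)
   = 2.17 × 2.0630 / 0.1 = 44.7671

£44.77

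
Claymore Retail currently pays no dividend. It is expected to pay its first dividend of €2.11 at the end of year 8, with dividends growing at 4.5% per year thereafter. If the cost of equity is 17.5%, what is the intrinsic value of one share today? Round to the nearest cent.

Deferred-dividend DDM. At t=7 the remaining stream is a growing perpetuity with first payment D_8 = 2.11.
V_7 = D_8/(r−g) = 2.11/(0.175−0.045) = 16.2308
P₀ = V_7/(1+r)^7 = 16.2308/(1+0.175)^7 = 5.2490

€5.25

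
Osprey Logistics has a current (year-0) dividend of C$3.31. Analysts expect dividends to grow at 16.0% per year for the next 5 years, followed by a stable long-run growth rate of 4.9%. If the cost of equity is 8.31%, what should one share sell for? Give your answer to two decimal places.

C$163.91

Two-stage DDM. Project D₁…D_5 at 0.16, terminal growth 0.049, discount at r = 0.0831.
D_1 = 3.8396
D_2 = 4.4539
D_3 = 5.1666
D_4 = 5.9932
D_5 = 6.9521
Terminal value at t=5: TV = D_6/(r−g) = 7.2928/(0.0831−0.049) = 213.8647
P₀ = 3.8396/(1+0.0831)^1 + 4.4539/(1+0.0831)^2 + 5.1666/(1+0.0831)^3 + 5.9932/(1+0.0831)^4 + 6.9521/(1+0.0831)^5 + 213.8647/(1+0.0831)^5 = 163.9088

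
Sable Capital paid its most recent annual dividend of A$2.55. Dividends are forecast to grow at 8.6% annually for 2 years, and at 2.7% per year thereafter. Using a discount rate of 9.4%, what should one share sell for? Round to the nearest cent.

Two-stage DDM. Project D₁…D_2 at 0.086, terminal growth 0.027, discount at r = 0.094.
D_1 = 2.7693
D_2 = 3.0075
Terminal value at t=2: TV = D_3/(r−g) = 3.0887/(0.094−0.027) = 46.0994
P₀ = 2.7693/(1+0.094)^1 + 3.0075/(1+0.094)^2 + 46.0994/(1+0.094)^2 = 43.5619

A$43.56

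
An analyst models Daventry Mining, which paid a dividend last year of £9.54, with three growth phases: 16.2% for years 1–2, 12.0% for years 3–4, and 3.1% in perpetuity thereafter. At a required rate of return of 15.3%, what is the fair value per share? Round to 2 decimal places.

Three-stage DDM. Project D₁…D_4; terminal Gordon value at t=4 with g = 0.031; discount at r = 0.153.
D_1 = 11.0855
D_2 = 12.8813
D_3 = 14.4271
D_4 = 16.1583
TV_4 = 16.6592/(0.153−0.031) = 136.5512
P₀ = Σ Dₜ/(1+r)ᵗ + TV_4/(1+r)^4 = 115.1232

£115.12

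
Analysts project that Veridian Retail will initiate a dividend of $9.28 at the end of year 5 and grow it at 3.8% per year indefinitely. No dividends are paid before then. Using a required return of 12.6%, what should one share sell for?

$65.60

Deferred-dividend DDM. At t=4 the remaining stream is a growing perpetuity with first payment D_5 = 9.28.
V_4 = D_5/(r−g) = 9.28/(0.126−0.038) = 105.4545
P₀ = V_4/(1+r)^4 = 105.4545/(1+0.126)^4 = 65.6012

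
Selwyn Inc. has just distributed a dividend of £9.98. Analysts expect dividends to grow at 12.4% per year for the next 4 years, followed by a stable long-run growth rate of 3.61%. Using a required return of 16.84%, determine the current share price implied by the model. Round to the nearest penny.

£103.21

Two-stage DDM. Project D₁…D_4 at 0.124, terminal growth 0.0361, discount at r = 0.1684.
D_1 = 11.2175
D_2 = 12.6085
D_3 = 14.1719
D_4 = 15.9293
Terminal value at t=4: TV = D_5/(r−g) = 16.5043/(0.1684−0.0361) = 124.7492
P₀ = 11.2175/(1+0.1684)^1 + 12.6085/(1+0.1684)^2 + 14.1719/(1+0.1684)^3 + 15.9293/(1+0.1684)^4 + 124.7492/(1+0.1684)^4 = 103.2067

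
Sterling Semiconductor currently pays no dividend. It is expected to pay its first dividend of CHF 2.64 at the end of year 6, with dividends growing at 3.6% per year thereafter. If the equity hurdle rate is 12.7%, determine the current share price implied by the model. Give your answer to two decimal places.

CHF 15.96

Deferred-dividend DDM. At t=5 the remaining stream is a growing perpetuity with first payment D_6 = 2.64.
V_5 = D_6/(r−g) = 2.64/(0.127−0.036) = 29.0110
P₀ = V_5/(1+r)^5 = 29.0110/(1+0.127)^5 = 15.9567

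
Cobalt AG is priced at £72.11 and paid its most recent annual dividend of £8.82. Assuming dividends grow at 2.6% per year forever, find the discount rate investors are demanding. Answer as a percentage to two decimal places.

15.15%

Rearranging the constant-growth DDM: r = D₁/P₀ + g.
D₁ = 8.82 × (1 + 0.026) = 9.0493.
r = 9.0493 / 72.11 + 0.026 = 0.12549 + 0.026 = 0.15149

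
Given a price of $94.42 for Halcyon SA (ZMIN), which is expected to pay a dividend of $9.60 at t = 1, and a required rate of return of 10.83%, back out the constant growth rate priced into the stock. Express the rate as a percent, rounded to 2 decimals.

0.66%

From P₀ = D₁/(r − g), the implied growth is g = r − D₁/P₀.
g = 0.1083 − 9.60/94.42 = 0.1083 − 0.10167 = 0.00663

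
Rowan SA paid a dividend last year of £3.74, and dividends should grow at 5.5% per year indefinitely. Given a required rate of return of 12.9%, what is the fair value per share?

Gordon growth model: P₀ = D₁/(r − g). D₁ = 3.74 × (1 + 0.055) = 3.9457.
P₀ = 3.9457 / (0.129 − 0.055) = 3.9457 / 0.074 = 53.3203

£53.32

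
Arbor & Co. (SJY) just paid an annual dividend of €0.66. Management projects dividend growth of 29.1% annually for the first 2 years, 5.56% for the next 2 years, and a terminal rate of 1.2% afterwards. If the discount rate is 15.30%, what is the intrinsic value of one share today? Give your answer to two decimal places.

€8.00

Three-stage DDM. Project D₁…D_4; terminal Gordon value at t=4 with g = 0.012; discount at r = 0.153.
D_1 = 0.8521
D_2 = 1.1000
D_3 = 1.1612
D_4 = 1.2257
TV_4 = 1.2404/(0.153−0.012) = 8.7974
P₀ = Σ Dₜ/(1+r)ᵗ + TV_4/(1+r)^4 = 7.9954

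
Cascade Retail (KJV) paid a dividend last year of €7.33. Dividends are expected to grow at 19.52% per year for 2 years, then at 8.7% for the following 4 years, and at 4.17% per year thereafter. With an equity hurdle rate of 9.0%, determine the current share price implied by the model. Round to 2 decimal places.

Three-stage DDM. Project D₁…D_6; terminal Gordon value at t=6 with g = 0.0417; discount at r = 0.09.
D_1 = 8.7608
D_2 = 10.4709
D_3 = 11.3819
D_4 = 12.3721
D_5 = 13.4485
D_6 = 14.6185
TV_6 = 15.2281/(0.09−0.0417) = 315.2818
P₀ = Σ Dₜ/(1+r)ᵗ + TV_6/(1+r)^6 = 239.8536

€239.85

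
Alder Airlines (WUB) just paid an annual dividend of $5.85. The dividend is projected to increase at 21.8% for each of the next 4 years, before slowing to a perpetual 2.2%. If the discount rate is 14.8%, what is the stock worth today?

$87.32

Two-stage DDM. Project D₁…D_4 at 0.218, terminal growth 0.022, discount at r = 0.148.
D_1 = 7.1253
D_2 = 8.6786
D_3 = 10.5706
D_4 = 12.8749
Terminal value at t=4: TV = D_5/(r−g) = 13.1582/(0.148−0.022) = 104.4300
P₀ = 7.1253/(1+0.148)^1 + 8.6786/(1+0.148)^2 + 10.5706/(1+0.148)^3 + 12.8749/(1+0.148)^4 + 104.4300/(1+0.148)^4 = 87.3167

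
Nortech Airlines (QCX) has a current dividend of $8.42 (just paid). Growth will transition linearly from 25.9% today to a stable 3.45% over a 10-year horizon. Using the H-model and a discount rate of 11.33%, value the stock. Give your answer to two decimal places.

H-model: P₀ = D₀[(1+g_L) + H(g_S−g_L)]/(r−g_L), with H = 10/2 = 5.
P₀ = 8.42 × [(1+0.0345) + 5×(0.259−0.0345)] / (0.1133−0.0345)
   = 8.42 × 2.1570 / 0.0788 = 230.4815

$230.48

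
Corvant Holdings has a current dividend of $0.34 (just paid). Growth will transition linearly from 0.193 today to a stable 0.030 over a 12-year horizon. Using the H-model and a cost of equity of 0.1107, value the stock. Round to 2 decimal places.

H-model: P₀ = D₀[(1+g_L) + H(g_S−g_L)]/(r−g_L), with H = 12/2 = 6.
P₀ = 0.34 × [(1+0.03) + 6×(0.193−0.03)] / (0.1107−0.03)
   = 0.34 × 2.0080 / 0.0807 = 8.4600

$8.46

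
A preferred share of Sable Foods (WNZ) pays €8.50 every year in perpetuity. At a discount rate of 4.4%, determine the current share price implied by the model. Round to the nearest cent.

Zero-growth DDM (perpetuity): P₀ = D/r = 8.50 / 0.044 = 193.1818

€193.18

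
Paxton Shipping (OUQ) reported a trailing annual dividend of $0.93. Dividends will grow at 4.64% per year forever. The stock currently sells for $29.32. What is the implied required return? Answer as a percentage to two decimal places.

7.96%

Rearranging the constant-growth DDM: r = D₁/P₀ + g.
D₁ = 0.93 × (1 + 0.0464) = 0.9732.
r = 0.9732 / 29.32 + 0.0464 = 0.03319 + 0.0464 = 0.07959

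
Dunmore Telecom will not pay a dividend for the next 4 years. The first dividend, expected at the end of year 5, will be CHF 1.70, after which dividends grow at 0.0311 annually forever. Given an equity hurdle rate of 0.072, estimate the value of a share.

CHF 31.47

Deferred-dividend DDM. At t=4 the remaining stream is a growing perpetuity with first payment D_5 = 1.70.
V_4 = D_5/(r−g) = 1.70/(0.072−0.0311) = 41.5648
P₀ = V_4/(1+r)^4 = 41.5648/(1+0.072)^4 = 31.4736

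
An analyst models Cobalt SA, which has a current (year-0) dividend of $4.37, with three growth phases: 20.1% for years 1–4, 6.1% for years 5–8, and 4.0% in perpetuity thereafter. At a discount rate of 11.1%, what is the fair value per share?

$115.33

Three-stage DDM. Project D₁…D_8; terminal Gordon value at t=8 with g = 0.04; discount at r = 0.111.
D_1 = 5.2484
D_2 = 6.3033
D_3 = 7.5703
D_4 = 9.0919
D_5 = 9.6465
D_6 = 10.2349
D_7 = 10.8592
D_8 = 11.5217
TV_8 = 11.9825/(0.111−0.04) = 168.7680
P₀ = Σ Dₜ/(1+r)ᵗ + TV_8/(1+r)^8 = 115.3286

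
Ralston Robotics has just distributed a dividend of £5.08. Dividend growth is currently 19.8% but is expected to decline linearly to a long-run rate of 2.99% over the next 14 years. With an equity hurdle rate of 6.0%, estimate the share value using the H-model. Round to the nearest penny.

H-model: P₀ = D₀[(1+g_L) + H(g_S−g_L)]/(r−g_L), with H = 14/2 = 7.
P₀ = 5.08 × [(1+0.0299) + 7×(0.198−0.0299)] / (0.06−0.0299)
   = 5.08 × 2.2066 / 0.0301 = 372.4096

£372.41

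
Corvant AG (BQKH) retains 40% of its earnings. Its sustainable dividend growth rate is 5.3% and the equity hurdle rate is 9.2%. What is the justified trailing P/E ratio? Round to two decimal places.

Payout ratio b = 1 − 0.40 = 0.60.
Justified trailing P/E = b(1+g)/(r−g) = 0.60×(1+0.053)/(0.092−0.053) = 16.2000

16.20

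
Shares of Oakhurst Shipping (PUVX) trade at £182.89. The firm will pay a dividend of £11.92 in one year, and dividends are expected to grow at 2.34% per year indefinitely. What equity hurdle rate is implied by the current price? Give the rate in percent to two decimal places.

Rearranging the constant-growth DDM: r = D₁/P₀ + g.
r = 11.9200 / 182.89 + 0.0234 = 0.06518 + 0.0234 = 0.08858

8.86%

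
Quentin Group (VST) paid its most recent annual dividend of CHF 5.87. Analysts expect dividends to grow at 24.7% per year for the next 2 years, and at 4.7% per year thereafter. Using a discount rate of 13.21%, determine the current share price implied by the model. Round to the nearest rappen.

Two-stage DDM. Project D₁…D_2 at 0.247, terminal growth 0.047, discount at r = 0.1321.
D_1 = 7.3199
D_2 = 9.1279
Terminal value at t=2: TV = D_3/(r−g) = 9.5569/(0.1321−0.047) = 112.3022
P₀ = 7.3199/(1+0.1321)^1 + 9.1279/(1+0.1321)^2 + 112.3022/(1+0.1321)^2 = 101.2108

CHF 101.21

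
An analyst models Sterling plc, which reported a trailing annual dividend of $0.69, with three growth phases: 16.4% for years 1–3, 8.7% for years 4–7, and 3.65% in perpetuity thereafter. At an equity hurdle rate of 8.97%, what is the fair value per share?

$21.93

Three-stage DDM. Project D₁…D_7; terminal Gordon value at t=7 with g = 0.0365; discount at r = 0.0897.
D_1 = 0.8032
D_2 = 0.9349
D_3 = 1.0882
D_4 = 1.1829
D_5 = 1.2858
D_6 = 1.3976
D_7 = 1.5192
TV_7 = 1.5747/(0.0897−0.0365) = 29.5995
P₀ = Σ Dₜ/(1+r)ᵗ + TV_7/(1+r)^7 = 21.9316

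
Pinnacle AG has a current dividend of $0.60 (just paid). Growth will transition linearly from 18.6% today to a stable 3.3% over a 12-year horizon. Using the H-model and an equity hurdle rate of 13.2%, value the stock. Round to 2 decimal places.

$11.82

H-model: P₀ = D₀[(1+g_L) + H(g_S−g_L)]/(r−g_L), with H = 12/2 = 6.
P₀ = 0.60 × [(1+0.033) + 6×(0.186−0.033)] / (0.132−0.033)
   = 0.60 × 1.9510 / 0.099 = 11.8242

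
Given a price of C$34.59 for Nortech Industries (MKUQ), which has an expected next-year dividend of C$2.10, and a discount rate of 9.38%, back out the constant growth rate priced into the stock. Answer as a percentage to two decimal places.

3.31%

From P₀ = D₁/(r − g), the implied growth is g = r − D₁/P₀.
g = 0.0938 − 2.10/34.59 = 0.0938 − 0.06071 = 0.03309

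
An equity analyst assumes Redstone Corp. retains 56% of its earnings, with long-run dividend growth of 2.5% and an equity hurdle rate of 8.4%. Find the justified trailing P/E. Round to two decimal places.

7.64

Payout ratio b = 1 − 0.56 = 0.44.
Justified trailing P/E = b(1+g)/(r−g) = 0.44×(1+0.025)/(0.084−0.025) = 7.6441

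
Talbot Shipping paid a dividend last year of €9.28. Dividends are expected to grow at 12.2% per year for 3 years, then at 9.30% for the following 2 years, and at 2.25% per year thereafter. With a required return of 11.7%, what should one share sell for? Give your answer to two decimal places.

€143.74

Three-stage DDM. Project D₁…D_5; terminal Gordon value at t=5 with g = 0.0225; discount at r = 0.117.
D_1 = 10.4122
D_2 = 11.6824
D_3 = 13.1077
D_4 = 14.3267
D_5 = 15.6591
TV_5 = 16.0114/(0.117−0.0225) = 169.4331
P₀ = Σ Dₜ/(1+r)ᵗ + TV_5/(1+r)^5 = 143.7374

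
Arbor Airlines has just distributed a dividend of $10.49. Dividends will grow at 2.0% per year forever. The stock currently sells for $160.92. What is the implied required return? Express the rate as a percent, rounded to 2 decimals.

Rearranging the constant-growth DDM: r = D₁/P₀ + g.
D₁ = 10.49 × (1 + 0.02) = 10.6998.
r = 10.6998 / 160.92 + 0.02 = 0.06649 + 0.02 = 0.08649

8.65%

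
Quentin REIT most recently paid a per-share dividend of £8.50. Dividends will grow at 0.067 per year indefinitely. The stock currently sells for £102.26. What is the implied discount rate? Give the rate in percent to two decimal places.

Rearranging the constant-growth DDM: r = D₁/P₀ + g.
D₁ = 8.50 × (1 + 0.067) = 9.0695.
r = 9.0695 / 102.26 + 0.067 = 0.08869 + 0.067 = 0.15569

15.57%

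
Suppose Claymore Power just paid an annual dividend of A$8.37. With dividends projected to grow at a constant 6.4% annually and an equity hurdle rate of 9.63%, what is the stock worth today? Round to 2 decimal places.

A$275.72

Gordon growth model: P₀ = D₁/(r − g). D₁ = 8.37 × (1 + 0.064) = 8.9057.
P₀ = 8.9057 / (0.0963 − 0.064) = 8.9057 / 0.0323 = 275.7176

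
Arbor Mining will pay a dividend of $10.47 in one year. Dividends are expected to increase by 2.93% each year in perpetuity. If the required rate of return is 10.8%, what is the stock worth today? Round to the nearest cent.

Gordon growth model: P₀ = D₁/(r − g), with D₁ = 10.47 given directly.
P₀ = 10.4700 / (0.108 − 0.0293) = 10.4700 / 0.0787 = 133.0368

$133.04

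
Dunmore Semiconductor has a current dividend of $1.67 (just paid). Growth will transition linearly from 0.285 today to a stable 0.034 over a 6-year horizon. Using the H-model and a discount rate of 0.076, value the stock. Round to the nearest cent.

$71.05

H-model: P₀ = D₀[(1+g_L) + H(g_S−g_L)]/(r−g_L), with H = 6/2 = 3.
P₀ = 1.67 × [(1+0.034) + 3×(0.285−0.034)] / (0.076−0.034)
   = 1.67 × 1.7870 / 0.042 = 71.0545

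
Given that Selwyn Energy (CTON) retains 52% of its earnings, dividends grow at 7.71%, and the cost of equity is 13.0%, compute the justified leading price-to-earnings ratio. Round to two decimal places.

9.07

Payout ratio b = 1 − 0.52 = 0.48.
Justified leading P/E = b/(r−g) = 0.48/(0.13−0.0771) = 9.0737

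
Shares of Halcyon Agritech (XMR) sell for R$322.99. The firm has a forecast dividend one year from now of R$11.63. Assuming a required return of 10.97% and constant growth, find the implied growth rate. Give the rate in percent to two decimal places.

From P₀ = D₁/(r − g), the implied growth is g = r − D₁/P₀.
g = 0.1097 − 11.63/322.99 = 0.1097 − 0.03601 = 0.07369

7.37%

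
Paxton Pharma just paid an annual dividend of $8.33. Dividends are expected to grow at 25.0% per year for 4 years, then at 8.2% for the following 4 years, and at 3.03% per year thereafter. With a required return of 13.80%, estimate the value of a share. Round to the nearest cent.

$179.99

Three-stage DDM. Project D₁…D_8; terminal Gordon value at t=8 with g = 0.0303; discount at r = 0.138.
D_1 = 10.4125
D_2 = 13.0156
D_3 = 16.2695
D_4 = 20.3369
D_5 = 22.0045
D_6 = 23.8089
D_7 = 25.7612
D_8 = 27.8737
TV_8 = 28.7182/(0.138−0.0303) = 266.6503
P₀ = Σ Dₜ/(1+r)ᵗ + TV_8/(1+r)^8 = 179.9879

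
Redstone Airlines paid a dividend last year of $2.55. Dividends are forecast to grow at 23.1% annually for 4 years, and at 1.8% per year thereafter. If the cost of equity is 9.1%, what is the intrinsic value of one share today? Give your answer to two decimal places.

$71.56

Two-stage DDM. Project D₁…D_4 at 0.231, terminal growth 0.018, discount at r = 0.091.
D_1 = 3.1391
D_2 = 3.8642
D_3 = 4.7568
D_4 = 5.8556
Terminal value at t=4: TV = D_5/(r−g) = 5.9610/(0.091−0.018) = 81.6577
P₀ = 3.1391/(1+0.091)^1 + 3.8642/(1+0.091)^2 + 4.7568/(1+0.091)^3 + 5.8556/(1+0.091)^4 + 81.6577/(1+0.091)^4 = 71.5564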